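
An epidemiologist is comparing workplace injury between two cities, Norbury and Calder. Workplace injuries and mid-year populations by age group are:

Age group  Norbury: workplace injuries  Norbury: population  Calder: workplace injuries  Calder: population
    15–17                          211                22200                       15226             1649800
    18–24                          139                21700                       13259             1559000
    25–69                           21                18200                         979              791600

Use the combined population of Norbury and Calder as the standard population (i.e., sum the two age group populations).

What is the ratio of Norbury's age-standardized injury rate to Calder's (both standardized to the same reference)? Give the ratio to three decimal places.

Age-specific rates per 10000 for Norbury: 95.05, 64.06, 11.54.
For Calder: 92.29, 85.05, 12.37.
Combined standard total = 4062500; weights = 0.4116, 0.3891, 0.1993.
Norbury: 0.4116×95.05 + 0.3891×64.06 + 0.1993×11.54 = 66.3413 per 10000.
Calder: 0.4116×92.29 + 0.3891×85.05 + 0.1993×12.37 = 73.5408 per 10000.
Ratio = 66.3413 ÷ 73.5408 = 0.90210.

0.902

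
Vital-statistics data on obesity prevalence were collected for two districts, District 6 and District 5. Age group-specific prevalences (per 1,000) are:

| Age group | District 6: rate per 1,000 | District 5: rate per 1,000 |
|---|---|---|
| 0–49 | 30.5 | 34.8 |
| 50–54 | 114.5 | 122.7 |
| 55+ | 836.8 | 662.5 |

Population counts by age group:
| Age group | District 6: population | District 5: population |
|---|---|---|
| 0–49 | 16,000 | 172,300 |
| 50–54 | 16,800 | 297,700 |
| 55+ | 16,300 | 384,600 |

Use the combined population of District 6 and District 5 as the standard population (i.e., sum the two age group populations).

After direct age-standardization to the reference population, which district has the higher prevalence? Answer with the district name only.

District 6

Combined standard total = 903,700; weights = 0.2084, 0.3480, 0.4436.
District 6: 0.2084×30.5 + 0.3480×114.5 + 0.4436×836.8 = 417.4245 per 1,000.
District 5: 0.2084×34.8 + 0.3480×122.7 + 0.4436×662.5 = 343.8511 per 1,000.
The crude rates (326.91 vs 347.91) would put District 5 higher, but that reflects its age composition; once standardized to a common age structure, District 6 has the higher underlying rate.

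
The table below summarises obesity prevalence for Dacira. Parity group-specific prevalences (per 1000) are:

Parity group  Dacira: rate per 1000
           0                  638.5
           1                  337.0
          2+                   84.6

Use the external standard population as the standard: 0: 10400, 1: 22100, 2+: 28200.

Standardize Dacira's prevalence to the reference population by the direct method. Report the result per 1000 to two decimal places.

271.40

Standard total = 60700; weights = 0.1713, 0.3641, 0.4646.
Standardized rate: 0.1713×638.5 + 0.3641×337.0 + 0.4646×84.6 = 271.3974 per 1000.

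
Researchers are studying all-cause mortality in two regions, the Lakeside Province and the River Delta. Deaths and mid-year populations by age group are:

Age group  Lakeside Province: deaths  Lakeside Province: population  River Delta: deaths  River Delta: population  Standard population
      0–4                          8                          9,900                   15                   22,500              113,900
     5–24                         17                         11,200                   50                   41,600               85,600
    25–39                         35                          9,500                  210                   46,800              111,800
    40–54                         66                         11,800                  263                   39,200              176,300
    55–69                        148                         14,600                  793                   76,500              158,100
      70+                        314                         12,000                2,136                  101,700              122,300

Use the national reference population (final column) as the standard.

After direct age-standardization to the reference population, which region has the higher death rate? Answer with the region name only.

Lakeside Province

Age-specific rates per 100,000 for the Lakeside Province: 80.81, 151.79, 368.42, 559.32, 1013.70, 2616.67.
For the River Delta: 66.67, 120.19, 448.72, 670.92, 1036.60, 2100.29.
Standard total = 768,000; weights = 0.1483, 0.1115, 0.1456, 0.2296, 0.2059, 0.1592.
The Lakeside Province: 0.1483×80.81 + 0.1115×151.79 + 0.1456×368.42 + 0.2296×559.32 + 0.2059×1013.70 + 0.1592×2616.67 = 836.3007 per 100,000.
The River Delta: 0.1483×66.67 + 0.1115×120.19 + 0.1456×448.72 + 0.2296×670.92 + 0.2059×1036.60 + 0.1592×2100.29 = 790.4741 per 100,000.
The crude rates (852.17 vs 1056.05) would put the River Delta higher, but that reflects its age composition; once standardized to a common age structure, the Lakeside Province has the higher underlying rate.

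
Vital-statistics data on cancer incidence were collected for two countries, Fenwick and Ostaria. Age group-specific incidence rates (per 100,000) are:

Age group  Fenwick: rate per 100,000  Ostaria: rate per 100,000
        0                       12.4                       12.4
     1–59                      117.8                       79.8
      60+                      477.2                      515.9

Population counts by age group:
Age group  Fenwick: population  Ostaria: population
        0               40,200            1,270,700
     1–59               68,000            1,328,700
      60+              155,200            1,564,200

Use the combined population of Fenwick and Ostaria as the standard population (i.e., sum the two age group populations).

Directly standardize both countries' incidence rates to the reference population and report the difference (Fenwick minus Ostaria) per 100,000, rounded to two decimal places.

Combined standard total = 4,427,000; weights = 0.2961, 0.3155, 0.3884.
Fenwick: 0.2961×12.4 + 0.3155×117.8 + 0.3884×477.2 = 226.1767 per 100,000.
Ostaria: 0.2961×12.4 + 0.3155×79.8 + 0.3884×515.9 = 229.2185 per 100,000.
Difference = 226.1767 − 229.2185 = -3.0418.

-3.04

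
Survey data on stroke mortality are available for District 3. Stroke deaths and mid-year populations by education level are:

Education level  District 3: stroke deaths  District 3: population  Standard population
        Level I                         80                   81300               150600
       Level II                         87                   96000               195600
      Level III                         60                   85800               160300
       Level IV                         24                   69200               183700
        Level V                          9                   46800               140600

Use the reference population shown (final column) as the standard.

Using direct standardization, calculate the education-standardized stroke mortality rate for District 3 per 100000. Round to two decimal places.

63.59

Education-specific rates per 100000 for District 3: 98.40, 90.62, 69.93, 34.68, 19.23.
Standard total = 830800; weights = 0.1813, 0.2354, 0.1929, 0.2211, 0.1692.
Standardized rate: 0.1813×98.40 + 0.2354×90.62 + 0.1929×69.93 + 0.2211×34.68 + 0.1692×19.23 = 63.5895 per 100000.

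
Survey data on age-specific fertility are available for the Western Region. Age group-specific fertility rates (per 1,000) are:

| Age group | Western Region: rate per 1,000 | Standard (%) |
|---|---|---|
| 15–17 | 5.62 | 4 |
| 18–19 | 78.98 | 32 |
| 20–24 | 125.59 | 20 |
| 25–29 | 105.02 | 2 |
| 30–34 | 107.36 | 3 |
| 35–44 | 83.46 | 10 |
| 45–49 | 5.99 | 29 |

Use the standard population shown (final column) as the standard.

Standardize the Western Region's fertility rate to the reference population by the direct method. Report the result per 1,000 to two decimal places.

66.02

Standard weights: 0.04, 0.32, 0.20, 0.02, 0.03, 0.10, 0.29.
Standardized rate: 0.0400×5.62 + 0.3200×78.98 + 0.2000×125.59 + 0.0200×105.02 + 0.0300×107.36 + 0.1000×83.46 + 0.2900×5.99 = 66.0207 per 1,000.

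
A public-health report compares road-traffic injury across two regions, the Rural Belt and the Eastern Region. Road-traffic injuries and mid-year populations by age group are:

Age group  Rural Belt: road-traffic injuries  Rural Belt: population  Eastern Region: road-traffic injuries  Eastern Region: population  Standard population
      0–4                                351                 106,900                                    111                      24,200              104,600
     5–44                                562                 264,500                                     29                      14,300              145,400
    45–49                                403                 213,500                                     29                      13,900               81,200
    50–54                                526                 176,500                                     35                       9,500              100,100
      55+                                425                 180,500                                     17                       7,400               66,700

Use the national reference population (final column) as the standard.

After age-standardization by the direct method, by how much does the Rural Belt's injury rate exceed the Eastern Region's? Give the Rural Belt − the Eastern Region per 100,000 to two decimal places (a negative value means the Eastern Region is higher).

Age-specific rates per 100,000 for the Rural Belt: 328.34, 212.48, 188.76, 298.02, 235.46.
For the Eastern Region: 458.68, 202.80, 208.63, 368.42, 229.73.
Standard total = 498,000; weights = 0.2100, 0.2920, 0.1631, 0.2010, 0.1339.
The Rural Belt: 0.2100×328.34 + 0.2920×212.48 + 0.1631×188.76 + 0.2010×298.02 + 0.1339×235.46 = 253.2180 per 100,000.
The Eastern Region: 0.2100×458.68 + 0.2920×202.80 + 0.1631×208.63 + 0.2010×368.42 + 0.1339×229.73 = 294.3922 per 100,000.
Difference = 253.2180 − 294.3922 = -41.1742.

-41.17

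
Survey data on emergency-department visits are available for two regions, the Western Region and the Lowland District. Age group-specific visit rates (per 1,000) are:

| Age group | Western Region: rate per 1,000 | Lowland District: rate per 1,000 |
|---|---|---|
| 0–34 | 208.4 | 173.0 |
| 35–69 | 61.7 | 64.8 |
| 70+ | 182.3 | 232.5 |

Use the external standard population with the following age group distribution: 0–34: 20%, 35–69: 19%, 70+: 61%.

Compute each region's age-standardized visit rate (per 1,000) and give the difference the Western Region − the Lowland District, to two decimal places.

-24.13

Standard weights: 0.20, 0.19, 0.61.
The Western Region: 0.2000×208.4 + 0.1900×61.7 + 0.6100×182.3 = 164.6060 per 1,000.
The Lowland District: 0.2000×173.0 + 0.1900×64.8 + 0.6100×232.5 = 188.7370 per 1,000.
Difference = 164.6060 − 188.7370 = -24.1310.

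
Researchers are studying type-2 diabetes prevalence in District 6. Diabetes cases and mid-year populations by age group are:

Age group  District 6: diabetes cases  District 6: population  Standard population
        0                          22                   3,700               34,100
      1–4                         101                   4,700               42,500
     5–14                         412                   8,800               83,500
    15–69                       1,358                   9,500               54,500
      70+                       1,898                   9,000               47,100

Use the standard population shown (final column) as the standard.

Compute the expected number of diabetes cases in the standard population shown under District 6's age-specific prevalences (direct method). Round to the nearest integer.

Age-specific rates per 1,000 for District 6: 5.946, 21.489, 46.818, 142.947, 210.889.
Expected diabetes cases = Σ (standard pop × age-specific rate ÷ 1,000)
= 34,100×5.946/1,000 + 42,500×21.489/1,000 + 83,500×46.818/1,000 + 54,500×142.947/1,000 + 47,100×210.889/1,000
= 202.76 + 913.30 + 3909.32 + 7790.63 + 9932.87 = 22748.87.

22749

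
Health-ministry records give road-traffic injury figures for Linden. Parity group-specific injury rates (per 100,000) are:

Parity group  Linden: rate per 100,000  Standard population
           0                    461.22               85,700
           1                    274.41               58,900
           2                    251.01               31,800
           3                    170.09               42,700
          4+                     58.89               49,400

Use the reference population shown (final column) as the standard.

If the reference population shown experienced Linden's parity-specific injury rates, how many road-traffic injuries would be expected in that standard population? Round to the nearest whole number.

738

Expected road-traffic injuries = Σ (standard pop × parity-specific rate ÷ 100,000)
= 85,700×461.22/100,000 + 58,900×274.41/100,000 + 31,800×251.01/100,000 + 42,700×170.09/100,000 + 49,400×58.89/100,000
= 395.27 + 161.63 + 79.82 + 72.63 + 29.09 = 738.43.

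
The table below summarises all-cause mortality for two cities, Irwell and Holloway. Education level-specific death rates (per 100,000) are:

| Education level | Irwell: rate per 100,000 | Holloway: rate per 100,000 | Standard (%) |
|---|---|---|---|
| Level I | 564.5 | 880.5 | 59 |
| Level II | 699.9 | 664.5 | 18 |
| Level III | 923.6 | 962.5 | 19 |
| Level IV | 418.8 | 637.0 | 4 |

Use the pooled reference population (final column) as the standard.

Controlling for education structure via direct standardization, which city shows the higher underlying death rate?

Standard weights: 0.59, 0.18, 0.19, 0.04.
Irwell: 0.5900×564.5 + 0.1800×699.9 + 0.1900×923.6 + 0.0400×418.8 = 651.2730 per 100,000.
Holloway: 0.5900×880.5 + 0.1800×664.5 + 0.1900×962.5 + 0.0400×637.0 = 847.4600 per 100,000.

Holloway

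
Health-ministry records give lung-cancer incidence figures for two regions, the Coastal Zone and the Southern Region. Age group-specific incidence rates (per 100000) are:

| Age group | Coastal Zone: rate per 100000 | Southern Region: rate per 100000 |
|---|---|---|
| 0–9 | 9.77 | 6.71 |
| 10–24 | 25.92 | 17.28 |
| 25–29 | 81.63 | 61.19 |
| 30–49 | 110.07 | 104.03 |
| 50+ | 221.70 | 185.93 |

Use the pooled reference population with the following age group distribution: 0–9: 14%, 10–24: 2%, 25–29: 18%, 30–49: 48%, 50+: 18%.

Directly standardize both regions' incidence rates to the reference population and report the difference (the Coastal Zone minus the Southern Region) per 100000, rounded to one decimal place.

Standard weights: 0.14, 0.02, 0.18, 0.48, 0.18.
The Coastal Zone: 0.1400×9.77 + 0.0200×25.92 + 0.1800×81.63 + 0.4800×110.07 + 0.1800×221.70 = 109.3192 per 100000.
The Southern Region: 0.1400×6.71 + 0.0200×17.28 + 0.1800×61.19 + 0.4800×104.03 + 0.1800×185.93 = 95.7010 per 100000.
Difference = 109.3192 − 95.7010 = 13.6182.

13.6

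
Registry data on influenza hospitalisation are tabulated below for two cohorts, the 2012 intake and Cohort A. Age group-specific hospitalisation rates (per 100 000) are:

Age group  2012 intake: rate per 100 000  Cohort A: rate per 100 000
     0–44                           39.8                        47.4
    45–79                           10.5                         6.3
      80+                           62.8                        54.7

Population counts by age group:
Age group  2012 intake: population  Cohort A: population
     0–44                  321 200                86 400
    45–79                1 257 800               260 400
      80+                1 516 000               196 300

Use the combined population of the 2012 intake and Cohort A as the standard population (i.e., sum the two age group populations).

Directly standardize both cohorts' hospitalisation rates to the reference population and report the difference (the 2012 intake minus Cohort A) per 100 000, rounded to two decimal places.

Combined standard total = 3 638 100; weights = 0.1120, 0.4173, 0.4707.
The 2012 intake: 0.1120×39.8 + 0.4173×10.5 + 0.4707×62.8 = 38.3981 per 100 000.
Cohort A: 0.1120×47.4 + 0.4173×6.3 + 0.4707×54.7 = 33.6845 per 100 000.
Difference = 38.3981 − 33.6845 = 4.7135.

4.71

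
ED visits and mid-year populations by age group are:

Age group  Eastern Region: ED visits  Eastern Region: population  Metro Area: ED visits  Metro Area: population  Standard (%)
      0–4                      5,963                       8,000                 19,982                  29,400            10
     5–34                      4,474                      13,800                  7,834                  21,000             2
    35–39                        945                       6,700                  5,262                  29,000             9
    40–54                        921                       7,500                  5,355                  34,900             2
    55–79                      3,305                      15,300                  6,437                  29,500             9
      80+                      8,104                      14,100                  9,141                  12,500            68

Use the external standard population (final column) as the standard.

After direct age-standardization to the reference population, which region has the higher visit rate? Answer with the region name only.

Metro Area

Age-specific rates per 1,000 for the Eastern Region: 745.375, 324.203, 141.045, 122.800, 216.013, 574.752.
For the Metro Area: 679.660, 373.048, 181.448, 153.438, 218.203, 731.280.
Standard weights: 0.10, 0.02, 0.09, 0.02, 0.09, 0.68.
The Eastern Region: 0.1000×745.375 + 0.0200×324.203 + 0.0900×141.045 + 0.0200×122.800 + 0.0900×216.013 + 0.6800×574.752 = 506.4440 per 1,000.
The Metro Area: 0.1000×679.660 + 0.0200×373.048 + 0.0900×181.448 + 0.0200×153.438 + 0.0900×218.203 + 0.6800×731.280 = 611.7348 per 1,000.
The crude rates (362.57 vs 345.56) would put the Eastern Region higher, but that reflects its age composition; once standardized to a common age structure, the Metro Area has the higher underlying rate.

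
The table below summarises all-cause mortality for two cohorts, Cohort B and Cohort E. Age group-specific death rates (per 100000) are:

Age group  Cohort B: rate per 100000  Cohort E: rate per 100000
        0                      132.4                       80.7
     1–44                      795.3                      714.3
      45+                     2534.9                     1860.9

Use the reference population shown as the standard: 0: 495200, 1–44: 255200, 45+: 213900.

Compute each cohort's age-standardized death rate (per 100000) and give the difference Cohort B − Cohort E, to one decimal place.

Standard total = 964300; weights = 0.5135, 0.2646, 0.2218.
Cohort B: 0.5135×132.4 + 0.2646×795.3 + 0.2218×2534.9 = 840.7551 per 100000.
Cohort E: 0.5135×80.7 + 0.2646×714.3 + 0.2218×1860.9 = 643.2630 per 100000.
Difference = 840.7551 − 643.2630 = 197.4921.

197.5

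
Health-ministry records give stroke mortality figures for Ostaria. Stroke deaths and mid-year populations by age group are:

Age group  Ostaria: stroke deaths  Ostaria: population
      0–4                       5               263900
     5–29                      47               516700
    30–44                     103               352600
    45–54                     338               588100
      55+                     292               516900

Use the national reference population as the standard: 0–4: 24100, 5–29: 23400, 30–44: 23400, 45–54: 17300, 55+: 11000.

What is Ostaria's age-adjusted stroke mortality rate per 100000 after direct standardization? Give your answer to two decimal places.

Age-specific rates per 100000 for Ostaria: 1.89, 9.10, 29.21, 57.47, 56.49.
Standard total = 99200; weights = 0.2429, 0.2359, 0.2359, 0.1744, 0.1109.
Standardized rate: 0.2429×1.89 + 0.2359×9.10 + 0.2359×29.21 + 0.1744×57.47 + 0.1109×56.49 = 25.7837 per 100000.

25.78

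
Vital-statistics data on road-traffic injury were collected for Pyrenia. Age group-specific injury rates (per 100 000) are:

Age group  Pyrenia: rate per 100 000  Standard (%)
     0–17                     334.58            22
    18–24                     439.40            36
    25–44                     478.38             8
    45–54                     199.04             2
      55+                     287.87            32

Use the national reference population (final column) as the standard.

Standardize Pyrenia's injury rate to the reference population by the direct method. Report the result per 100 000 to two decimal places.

Standard weights: 0.22, 0.36, 0.08, 0.02, 0.32.
Standardized rate: 0.2200×334.58 + 0.3600×439.40 + 0.0800×478.38 + 0.0200×199.04 + 0.3200×287.87 = 366.1612 per 100 000.

366.16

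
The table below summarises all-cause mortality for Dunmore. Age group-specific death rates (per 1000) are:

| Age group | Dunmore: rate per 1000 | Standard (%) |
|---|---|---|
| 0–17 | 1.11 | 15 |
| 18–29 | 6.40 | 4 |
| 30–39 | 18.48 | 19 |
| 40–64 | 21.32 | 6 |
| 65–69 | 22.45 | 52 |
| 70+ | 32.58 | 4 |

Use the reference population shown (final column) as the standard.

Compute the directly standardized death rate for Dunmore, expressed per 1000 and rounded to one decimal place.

18.2

Standard weights: 0.15, 0.04, 0.19, 0.06, 0.52, 0.04.
Standardized rate: 0.1500×1.11 + 0.0400×6.40 + 0.1900×18.48 + 0.0600×21.32 + 0.5200×22.45 + 0.0400×32.58 = 18.1901 per 1000.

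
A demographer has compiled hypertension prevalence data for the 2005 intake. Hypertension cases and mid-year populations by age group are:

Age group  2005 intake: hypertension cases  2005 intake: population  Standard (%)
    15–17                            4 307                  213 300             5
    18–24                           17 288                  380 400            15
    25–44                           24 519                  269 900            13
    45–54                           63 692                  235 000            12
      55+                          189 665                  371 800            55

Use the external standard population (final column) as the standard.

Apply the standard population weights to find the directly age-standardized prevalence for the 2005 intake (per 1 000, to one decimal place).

Age-specific rates per 1 000 for the 2005 intake: 20.192, 45.447, 90.845, 271.030, 510.126.
Standard weights: 0.05, 0.15, 0.13, 0.12, 0.55.
Standardized rate: 0.0500×20.192 + 0.1500×45.447 + 0.1300×90.845 + 0.1200×271.030 + 0.5500×510.126 = 332.7296 per 1 000.

332.7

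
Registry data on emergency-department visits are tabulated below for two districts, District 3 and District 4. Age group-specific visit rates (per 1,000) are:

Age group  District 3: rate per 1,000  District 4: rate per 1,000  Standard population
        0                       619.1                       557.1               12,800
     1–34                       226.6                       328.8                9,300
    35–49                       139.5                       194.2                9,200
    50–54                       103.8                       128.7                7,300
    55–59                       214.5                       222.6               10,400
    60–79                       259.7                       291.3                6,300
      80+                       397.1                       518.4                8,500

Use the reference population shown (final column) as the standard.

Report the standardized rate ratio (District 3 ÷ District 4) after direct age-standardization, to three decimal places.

Standard total = 63,800; weights = 0.2006, 0.1458, 0.1442, 0.1144, 0.1630, 0.0987, 0.1332.
District 3: 0.2006×619.1 + 0.1458×226.6 + 0.1442×139.5 + 0.1144×103.8 + 0.1630×214.5 + 0.0987×259.7 + 0.1332×397.1 = 302.7470 per 1,000.
District 4: 0.2006×557.1 + 0.1458×328.8 + 0.1442×194.2 + 0.1144×128.7 + 0.1630×222.6 + 0.0987×291.3 + 0.1332×518.4 = 336.5439 per 1,000.
Ratio = 302.7470 ÷ 336.5439 = 0.89958.

0.900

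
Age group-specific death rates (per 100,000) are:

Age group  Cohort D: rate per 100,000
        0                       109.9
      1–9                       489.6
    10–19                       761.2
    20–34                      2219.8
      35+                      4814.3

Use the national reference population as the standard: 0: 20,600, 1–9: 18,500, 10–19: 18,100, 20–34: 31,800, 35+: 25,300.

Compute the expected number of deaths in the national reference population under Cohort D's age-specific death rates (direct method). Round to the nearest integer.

Expected deaths = Σ (standard pop × age-specific rate ÷ 100,000)
= 20,600×109.9/100,000 + 18,500×489.6/100,000 + 18,100×761.2/100,000 + 31,800×2219.8/100,000 + 25,300×4814.3/100,000
= 22.64 + 90.58 + 137.78 + 705.90 + 1218.02 = 2174.91.

2175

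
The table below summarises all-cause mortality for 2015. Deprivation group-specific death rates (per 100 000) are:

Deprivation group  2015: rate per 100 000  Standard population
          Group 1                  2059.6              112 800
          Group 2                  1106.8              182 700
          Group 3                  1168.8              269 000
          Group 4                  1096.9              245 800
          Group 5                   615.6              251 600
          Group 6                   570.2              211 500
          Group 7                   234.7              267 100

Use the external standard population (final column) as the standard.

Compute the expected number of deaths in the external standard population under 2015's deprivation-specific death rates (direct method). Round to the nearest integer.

13567

Expected deaths = Σ (standard pop × deprivation-specific rate ÷ 100 000)
= 112 800×2059.6/100 000 + 182 700×1106.8/100 000 + 269 000×1168.8/100 000 + 245 800×1096.9/100 000 + 251 600×615.6/100 000 + 211 500×570.2/100 000 + 267 100×234.7/100 000
= 2323.23 + 2022.12 + 3144.07 + 2696.18 + 1548.85 + 1205.97 + 626.88 = 13567.31.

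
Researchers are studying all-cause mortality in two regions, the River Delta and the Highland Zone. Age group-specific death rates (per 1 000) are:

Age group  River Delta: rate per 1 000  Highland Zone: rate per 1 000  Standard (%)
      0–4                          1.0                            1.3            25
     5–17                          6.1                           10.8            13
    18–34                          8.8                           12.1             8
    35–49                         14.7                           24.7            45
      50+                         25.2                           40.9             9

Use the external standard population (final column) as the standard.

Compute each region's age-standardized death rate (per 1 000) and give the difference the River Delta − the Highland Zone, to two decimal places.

-6.86

Standard weights: 0.25, 0.13, 0.08, 0.45, 0.09.
The River Delta: 0.2500×1.0 + 0.1300×6.1 + 0.0800×8.8 + 0.4500×14.7 + 0.0900×25.2 = 10.6300 per 1 000.
The Highland Zone: 0.2500×1.3 + 0.1300×10.8 + 0.0800×12.1 + 0.4500×24.7 + 0.0900×40.9 = 17.4930 per 1 000.
Difference = 10.6300 − 17.4930 = -6.8630.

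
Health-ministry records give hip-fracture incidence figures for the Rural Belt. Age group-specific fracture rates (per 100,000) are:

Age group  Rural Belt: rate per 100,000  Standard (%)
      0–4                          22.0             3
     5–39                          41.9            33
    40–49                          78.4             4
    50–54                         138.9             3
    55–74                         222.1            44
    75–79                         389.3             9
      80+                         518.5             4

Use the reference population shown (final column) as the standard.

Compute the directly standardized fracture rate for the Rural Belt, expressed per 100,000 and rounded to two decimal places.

175.29

Standard weights: 0.03, 0.33, 0.04, 0.03, 0.44, 0.09, 0.04.
Standardized rate: 0.0300×22.0 + 0.3300×41.9 + 0.0400×78.4 + 0.0300×138.9 + 0.4400×222.1 + 0.0900×389.3 + 0.0400×518.5 = 175.2910 per 100,000.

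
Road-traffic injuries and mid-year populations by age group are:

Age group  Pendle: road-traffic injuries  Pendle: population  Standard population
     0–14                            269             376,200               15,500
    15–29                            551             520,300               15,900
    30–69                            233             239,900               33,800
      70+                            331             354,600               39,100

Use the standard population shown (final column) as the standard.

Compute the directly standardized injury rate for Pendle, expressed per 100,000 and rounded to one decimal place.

93.2

Age-specific rates per 100,000 for Pendle: 71.50, 105.90, 97.12, 93.34.
Standard total = 104,300; weights = 0.1486, 0.1524, 0.3241, 0.3749.
Standardized rate: 0.1486×71.50 + 0.1524×105.90 + 0.3241×97.12 + 0.3749×93.34 = 93.2377 per 100,000.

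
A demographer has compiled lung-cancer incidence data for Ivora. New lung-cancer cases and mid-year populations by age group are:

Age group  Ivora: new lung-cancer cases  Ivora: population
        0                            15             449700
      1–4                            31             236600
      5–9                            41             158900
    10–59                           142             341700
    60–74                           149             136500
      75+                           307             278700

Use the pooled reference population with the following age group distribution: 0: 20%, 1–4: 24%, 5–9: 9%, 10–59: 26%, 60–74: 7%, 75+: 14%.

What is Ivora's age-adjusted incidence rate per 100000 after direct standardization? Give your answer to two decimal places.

40.00

Age-specific rates per 100000 for Ivora: 3.34, 13.10, 25.80, 41.56, 109.16, 110.15.
Standard weights: 0.20, 0.24, 0.09, 0.26, 0.07, 0.14.
Standardized rate: 0.2000×3.34 + 0.2400×13.10 + 0.0900×25.80 + 0.2600×41.56 + 0.0700×109.16 + 0.1400×110.15 = 40.0013 per 100000.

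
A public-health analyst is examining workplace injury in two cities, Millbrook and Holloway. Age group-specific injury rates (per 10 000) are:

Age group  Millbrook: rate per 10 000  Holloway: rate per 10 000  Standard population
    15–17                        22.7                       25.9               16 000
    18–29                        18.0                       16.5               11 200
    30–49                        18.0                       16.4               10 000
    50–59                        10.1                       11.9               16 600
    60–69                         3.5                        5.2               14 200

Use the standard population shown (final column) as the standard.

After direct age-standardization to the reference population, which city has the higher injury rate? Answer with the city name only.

Standard total = 68 000; weights = 0.2353, 0.1647, 0.1471, 0.2441, 0.2088.
Millbrook: 0.2353×22.7 + 0.1647×18.0 + 0.1471×18.0 + 0.2441×10.1 + 0.2088×3.5 = 14.1494 per 10 000.
Holloway: 0.2353×25.9 + 0.1647×16.5 + 0.1471×16.4 + 0.2441×11.9 + 0.2088×5.2 = 15.2144 per 10 000.

Holloway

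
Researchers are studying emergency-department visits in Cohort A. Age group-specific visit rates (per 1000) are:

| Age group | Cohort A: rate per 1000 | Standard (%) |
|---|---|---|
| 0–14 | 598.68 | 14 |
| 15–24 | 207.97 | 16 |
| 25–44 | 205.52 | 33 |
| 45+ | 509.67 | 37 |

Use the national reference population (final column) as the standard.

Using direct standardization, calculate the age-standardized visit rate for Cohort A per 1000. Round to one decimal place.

373.5

Standard weights: 0.14, 0.16, 0.33, 0.37.
Standardized rate: 0.1400×598.68 + 0.1600×207.97 + 0.3300×205.52 + 0.3700×509.67 = 373.4899 per 1000.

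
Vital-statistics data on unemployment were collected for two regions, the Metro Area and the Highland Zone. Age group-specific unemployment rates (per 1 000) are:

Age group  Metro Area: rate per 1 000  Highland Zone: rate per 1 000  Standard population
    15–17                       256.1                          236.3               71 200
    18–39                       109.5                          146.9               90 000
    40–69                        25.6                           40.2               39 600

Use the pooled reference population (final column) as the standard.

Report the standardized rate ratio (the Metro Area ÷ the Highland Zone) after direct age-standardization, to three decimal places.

0.920

Standard total = 200 800; weights = 0.3546, 0.4482, 0.1972.
The Metro Area: 0.3546×256.1 + 0.4482×109.5 + 0.1972×25.6 = 144.9357 per 1 000.
The Highland Zone: 0.3546×236.3 + 0.4482×146.9 + 0.1972×40.2 = 157.5572 per 1 000.
Ratio = 144.9357 ÷ 157.5572 = 0.91989.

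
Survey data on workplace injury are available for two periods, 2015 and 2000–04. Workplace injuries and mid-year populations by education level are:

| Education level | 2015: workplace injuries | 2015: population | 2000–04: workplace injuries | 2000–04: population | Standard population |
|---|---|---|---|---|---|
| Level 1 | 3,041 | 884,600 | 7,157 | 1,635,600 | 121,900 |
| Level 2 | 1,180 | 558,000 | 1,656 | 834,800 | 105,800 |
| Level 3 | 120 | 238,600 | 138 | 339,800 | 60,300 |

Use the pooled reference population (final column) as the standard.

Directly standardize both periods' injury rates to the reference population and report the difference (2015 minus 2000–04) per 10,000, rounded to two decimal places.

-3.29

Education-specific rates per 10,000 for 2015: 34.38, 21.15, 5.03.
For 2000–04: 43.76, 19.84, 4.06.
Standard total = 288,000; weights = 0.4233, 0.3674, 0.2094.
2015: 0.4233×34.38 + 0.3674×21.15 + 0.2094×5.03 = 23.3722 per 10,000.
2000–04: 0.4233×43.76 + 0.3674×19.84 + 0.2094×4.06 = 26.6587 per 10,000.
Difference = 23.3722 − 26.6587 = -3.2865.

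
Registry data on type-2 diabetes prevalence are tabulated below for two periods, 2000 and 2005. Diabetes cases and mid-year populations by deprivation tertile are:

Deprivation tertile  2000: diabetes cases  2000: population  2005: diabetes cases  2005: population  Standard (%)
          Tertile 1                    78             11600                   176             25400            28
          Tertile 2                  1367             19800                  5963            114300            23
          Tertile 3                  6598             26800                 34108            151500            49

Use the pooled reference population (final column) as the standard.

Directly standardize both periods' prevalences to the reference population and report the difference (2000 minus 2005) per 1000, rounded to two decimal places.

14.14

Deprivation-specific rates per 1000 for 2000: 6.724, 69.040, 246.194.
For 2005: 6.929, 52.170, 225.135.
Standard weights: 0.28, 0.23, 0.49.
2000: 0.2800×6.724 + 0.2300×69.040 + 0.4900×246.194 = 138.3971 per 1000.
2005: 0.2800×6.929 + 0.2300×52.170 + 0.4900×225.135 = 124.2555 per 1000.
Difference = 138.3971 − 124.2555 = 14.1416.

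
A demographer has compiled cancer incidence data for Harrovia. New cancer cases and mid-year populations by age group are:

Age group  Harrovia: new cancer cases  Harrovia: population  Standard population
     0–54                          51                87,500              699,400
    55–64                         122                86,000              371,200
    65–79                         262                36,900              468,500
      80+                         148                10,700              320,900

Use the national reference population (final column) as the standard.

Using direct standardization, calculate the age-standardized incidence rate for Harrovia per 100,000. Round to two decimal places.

467.71

Age-specific rates per 100,000 for Harrovia: 58.29, 141.86, 710.03, 1383.18.
Standard total = 1,860,000; weights = 0.3760, 0.1996, 0.2519, 0.1725.
Standardized rate: 0.3760×58.29 + 0.1996×141.86 + 0.2519×710.03 + 0.1725×1383.18 = 467.7059 per 100,000.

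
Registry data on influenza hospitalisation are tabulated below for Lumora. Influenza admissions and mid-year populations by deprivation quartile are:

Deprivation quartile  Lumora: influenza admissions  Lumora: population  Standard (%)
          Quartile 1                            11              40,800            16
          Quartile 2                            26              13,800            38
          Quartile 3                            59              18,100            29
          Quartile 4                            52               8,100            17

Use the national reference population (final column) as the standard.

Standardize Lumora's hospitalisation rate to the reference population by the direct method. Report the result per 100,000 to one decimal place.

Deprivation-specific rates per 100,000 for Lumora: 26.96, 188.41, 325.97, 641.98.
Standard weights: 0.16, 0.38, 0.29, 0.17.
Standardized rate: 0.1600×26.96 + 0.3800×188.41 + 0.2900×325.97 + 0.1700×641.98 = 279.5741 per 100,000.

279.6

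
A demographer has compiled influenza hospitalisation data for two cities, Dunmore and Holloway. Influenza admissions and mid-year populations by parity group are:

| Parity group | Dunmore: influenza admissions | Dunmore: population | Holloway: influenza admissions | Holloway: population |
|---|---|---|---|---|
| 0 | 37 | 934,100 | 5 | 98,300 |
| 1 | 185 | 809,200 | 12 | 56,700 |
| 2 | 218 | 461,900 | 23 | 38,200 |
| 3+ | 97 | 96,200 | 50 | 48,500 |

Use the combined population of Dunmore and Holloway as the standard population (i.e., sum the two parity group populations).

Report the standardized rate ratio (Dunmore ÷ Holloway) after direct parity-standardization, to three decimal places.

0.905

Parity-specific rates per 100,000 for Dunmore: 3.96, 22.86, 47.20, 100.83.
For Holloway: 5.09, 21.16, 60.21, 103.09.
Combined standard total = 2,543,100; weights = 0.4060, 0.3405, 0.1966, 0.0569.
Dunmore: 0.4060×3.96 + 0.3405×22.86 + 0.1966×47.20 + 0.0569×100.83 = 24.4107 per 100,000.
Holloway: 0.4060×5.09 + 0.3405×21.16 + 0.1966×60.21 + 0.0569×103.09 = 26.9771 per 100,000.
Ratio = 24.4107 ÷ 26.9771 = 0.90487.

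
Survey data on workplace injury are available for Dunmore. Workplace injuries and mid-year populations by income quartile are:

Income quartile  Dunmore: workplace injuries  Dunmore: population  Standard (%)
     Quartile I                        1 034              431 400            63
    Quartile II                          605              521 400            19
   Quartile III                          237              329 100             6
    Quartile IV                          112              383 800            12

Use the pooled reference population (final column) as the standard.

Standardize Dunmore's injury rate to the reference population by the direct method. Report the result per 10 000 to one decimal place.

Income-specific rates per 10 000 for Dunmore: 23.97, 11.60, 7.20, 2.92.
Standard weights: 0.63, 0.19, 0.06, 0.12.
Standardized rate: 0.6300×23.97 + 0.1900×11.60 + 0.0600×7.20 + 0.1200×2.92 = 18.0871 per 10 000.

18.1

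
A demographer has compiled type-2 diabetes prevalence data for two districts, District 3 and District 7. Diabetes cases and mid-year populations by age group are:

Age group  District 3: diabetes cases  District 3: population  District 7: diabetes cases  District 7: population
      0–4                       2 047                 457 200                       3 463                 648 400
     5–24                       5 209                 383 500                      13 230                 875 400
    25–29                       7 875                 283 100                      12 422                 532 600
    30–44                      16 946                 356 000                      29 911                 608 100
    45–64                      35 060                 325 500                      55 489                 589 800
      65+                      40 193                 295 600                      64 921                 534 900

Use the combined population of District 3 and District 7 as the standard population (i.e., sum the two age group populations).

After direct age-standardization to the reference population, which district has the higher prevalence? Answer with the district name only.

Age-specific rates per 1 000 for District 3: 4.477, 13.583, 27.817, 47.601, 107.711, 135.971.
For District 7: 5.341, 15.113, 23.323, 49.188, 94.081, 121.370.
Combined standard total = 5 890 100; weights = 0.1877, 0.2137, 0.1385, 0.1637, 0.1554, 0.1410.
District 3: 0.1877×4.477 + 0.2137×13.583 + 0.1385×27.817 + 0.1637×47.601 + 0.1554×107.711 + 0.1410×135.971 = 51.2969 per 1 000.
District 7: 0.1877×5.341 + 0.2137×15.113 + 0.1385×23.323 + 0.1637×49.188 + 0.1554×94.081 + 0.1410×121.370 = 47.2467 per 1 000.

District 3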